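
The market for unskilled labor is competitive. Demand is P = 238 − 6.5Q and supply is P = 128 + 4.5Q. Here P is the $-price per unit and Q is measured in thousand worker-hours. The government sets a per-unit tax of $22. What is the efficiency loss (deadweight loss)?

$22 thousand

Competitive equilibrium: 238 − 6.5Q = 128 + 4.5Q → Q* = 10, P* = 173.
With the tax, the buyer price exceeds the seller price by 22: (238 − 6.5Q) − (128 + 4.5Q) = 22 → Q' = 8.
ΔQ = 10 − 8 = 2; the wedge equals the tax, 22.
Deadweight loss = ½ × 2 × 22 = $22 thousand.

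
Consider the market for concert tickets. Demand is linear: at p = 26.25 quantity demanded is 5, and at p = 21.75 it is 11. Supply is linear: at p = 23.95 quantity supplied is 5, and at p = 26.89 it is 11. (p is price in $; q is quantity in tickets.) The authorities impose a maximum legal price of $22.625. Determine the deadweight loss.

Demand slope = (21.75 − 26.25)/(11 − 5) = −0.75, so p = 30 − 0.75q.
Supply slope = (26.89 − 23.95)/(11 − 5) = 0.49, so p = 21.5 + 0.49q.
Competitive equilibrium: 30 − 0.75q = 21.5 + 0.49q → q* = 6.8548, p* = 24.8589.
At the ceiling p = 22.625, quantity supplied = (22.625 − 21.5)/0.49 = 2.2959.
Willingness to pay at q' = 2.2959: 30 − 0.75·2.2959 = 28.2781.
Δq = 6.8548 − 2.2959 = 4.5589; wedge = 28.2781 − 22.625 = 5.6531.
DWL = ½ × 4.5589 × 5.6531 = $12.89.

$12.89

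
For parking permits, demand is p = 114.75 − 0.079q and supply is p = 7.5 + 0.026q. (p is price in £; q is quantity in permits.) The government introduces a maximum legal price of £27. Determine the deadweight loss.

Competitive equilibrium: 114.75 − 0.079q = 7.5 + 0.026q → q* = 1021.4286, p* = 34.0571.
At the ceiling p = 27, quantity supplied = (27 − 7.5)/0.026 = 750.
Willingness to pay at q' = 750: 114.75 − 0.079·750 = 55.5.
Δq = 1021.4286 − 750 = 271.4286; wedge = 55.5 − 27 = 28.5.
Welfare loss = ½ × 271.4286 × 28.5 = £3867.86.

£3867.86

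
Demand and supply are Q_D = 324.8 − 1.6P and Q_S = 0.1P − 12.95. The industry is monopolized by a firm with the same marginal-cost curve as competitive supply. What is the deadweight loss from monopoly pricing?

In inverse form: demand P = 203 − 0.625Q, supply P = 129.5 + 10Q.
Competitive equilibrium: 203 − 0.625Q = 129.5 + 10Q → Q* = 6.9176, P* = 198.6765.
Marginal revenue: MR = 203 − 1.25Q. Set MR = MC: 203 − 1.25Q = 129.5 + 10Q → Q_m = 6.5333.
Price P_m = 203 − 0.625·6.5333 = 198.9167; MC(Q_m) = 129.5 + 10·6.5333 = 194.833.
Competitive Q* = 6.9176, so ΔQ = 0.3843; wedge = 198.9167 − 194.833 = 4.0837.
Welfare loss = ½ × 0.3843 × 4.0837 = 0.78.

0.78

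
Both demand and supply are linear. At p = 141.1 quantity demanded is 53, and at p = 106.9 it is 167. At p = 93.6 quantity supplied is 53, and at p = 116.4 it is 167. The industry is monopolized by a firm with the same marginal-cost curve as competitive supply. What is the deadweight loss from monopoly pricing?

Demand slope = (106.9 − 141.1)/(167 − 53) = −0.3, so p = 157 − 0.3q.
Supply slope = (116.4 − 93.6)/(167 − 53) = 0.2, so p = 83 + 0.2q.
Competitive equilibrium: 157 − 0.3q = 83 + 0.2q → q* = 148, p* = 112.6.
Marginal revenue: MR = 157 − 0.6q. Set MR = MC: 157 − 0.6q = 83 + 0.2q → q_m = 92.5.
Price p_m = 157 − 0.3·92.5 = 129.25; MC(q_m) = 83 + 0.2·92.5 = 101.5.
Competitive q* = 148, so Δq = 55.5; wedge = 129.25 − 101.5 = 27.75.
DWL = ½ × 55.5 × 27.75 = 770.06.

770.06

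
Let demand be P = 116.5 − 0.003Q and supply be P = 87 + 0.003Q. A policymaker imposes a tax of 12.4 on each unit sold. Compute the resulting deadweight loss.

Competitive equilibrium: 116.5 − 0.003Q = 87 + 0.003Q → Q* = 4916.6667, P* = 101.75.
With the tax, the buyer price exceeds the seller price by 12.4: (116.5 − 0.003Q) − (87 + 0.003Q) = 12.4 → Q' = 2850.
ΔQ = 4916.6667 − 2850 = 2066.6667; the wedge equals the tax, 12.4.
Welfare loss = ½ × 2066.6667 × 12.4 = 12813.33.

12813.33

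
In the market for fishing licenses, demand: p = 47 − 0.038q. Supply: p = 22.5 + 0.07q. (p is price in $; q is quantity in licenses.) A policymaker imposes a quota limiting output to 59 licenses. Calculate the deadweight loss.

Competitive equilibrium: 47 − 0.038q = 22.5 + 0.07q → q* = 226.8519, p* = 38.3796.
At q = 59: demand price = 47 − 0.038·59 = 44.758; supply price = 22.5 + 0.07·59 = 26.63.
Δq = 226.8519 − 59 = 167.8519; wedge = 44.758 − 26.63 = 18.128.
DWL = ½ × 167.8519 × 18.128 = $1521.41.

$1521.41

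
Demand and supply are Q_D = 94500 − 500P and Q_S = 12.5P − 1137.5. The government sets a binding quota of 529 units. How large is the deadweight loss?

18192.46

In inverse form: demand P = 189 − 0.002Q, supply P = 91 + 0.08Q.
Competitive equilibrium: 189 − 0.002Q = 91 + 0.08Q → Q* = 1195.122, P* = 186.6098.
At Q = 529: demand price = 189 − 0.002·529 = 187.942; supply price = 91 + 0.08·529 = 133.32.
ΔQ = 1195.122 − 529 = 666.122; wedge = 187.942 − 133.32 = 54.622.
DWL = ½ × 666.122 × 54.622 = 18192.46.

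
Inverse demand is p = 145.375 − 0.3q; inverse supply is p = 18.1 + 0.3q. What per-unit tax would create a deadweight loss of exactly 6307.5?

Competitive equilibrium: 145.375 − 0.3q = 18.1 + 0.3q → q* = 212.125, p* = 81.7375.
A tax t gives Δq = t/0.6 and wedge t, so DWL = t²/1.2.
t²/1.2 = 6307.5 → t² = 7569 → t = 87.

87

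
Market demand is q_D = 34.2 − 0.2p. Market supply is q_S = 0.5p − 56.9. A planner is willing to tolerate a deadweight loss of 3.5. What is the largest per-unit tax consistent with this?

In inverse form: demand p = 171 − 5q, supply p = 113.8 + 2q.
Competitive equilibrium: 171 − 5q = 113.8 + 2q → q* = 8.1714, p* = 130.1429.
A tax t gives Δq = t/7 and wedge t, so DWL = t²/14.
t²/14 = 3.5 → t² = 49 → t = 7.

7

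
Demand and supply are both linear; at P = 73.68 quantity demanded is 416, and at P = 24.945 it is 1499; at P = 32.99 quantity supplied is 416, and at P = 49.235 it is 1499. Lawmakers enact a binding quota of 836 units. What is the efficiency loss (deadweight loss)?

1999.50

Demand slope = (24.945 − 73.68)/(1499 − 416) = −0.045, so P = 92.4 − 0.045Q.
Supply slope = (49.235 − 32.99)/(1499 − 416) = 0.015, so P = 26.75 + 0.015Q.
Competitive equilibrium: 92.4 − 0.045Q = 26.75 + 0.015Q → Q* = 1094.1667, P* = 43.1625.
At Q = 836: demand price = 92.4 − 0.045·836 = 54.78; supply price = 26.75 + 0.015·836 = 39.29.
ΔQ = 1094.1667 − 836 = 258.1667; wedge = 54.78 − 39.29 = 15.49.
Welfare loss = ½ × 258.1667 × 15.49 = 1999.50.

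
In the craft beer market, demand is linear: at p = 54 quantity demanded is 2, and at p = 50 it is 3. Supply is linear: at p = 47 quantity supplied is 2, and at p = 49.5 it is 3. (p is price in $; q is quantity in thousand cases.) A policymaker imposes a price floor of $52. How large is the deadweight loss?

Demand slope = (50 − 54)/(3 − 2) = −4, so p = 62 − 4q.
Supply slope = (49.5 − 47)/(3 − 2) = 2.5, so p = 42 + 2.5q.
Competitive equilibrium: 62 − 4q = 42 + 2.5q → q* = 3.0769, p* = 49.6923.
At the floor p = 52, quantity demanded = (62 − 52)/4 = 2.5.
Sellers' marginal cost at q' = 2.5: 42 + 2.5·2.5 = 48.25.
Δq = 3.0769 − 2.5 = 0.5769; wedge = 52 − 48.25 = 3.75.
Welfare loss = ½ × 0.5769 × 3.75 = $1.08 thousand.

$1.08 thousand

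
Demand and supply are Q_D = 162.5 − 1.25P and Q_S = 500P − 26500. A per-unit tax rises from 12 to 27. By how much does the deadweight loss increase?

364.71

In inverse form: demand P = 130 − 0.8Q, supply P = 53 + 0.002Q.
Competitive equilibrium: 130 − 0.8Q = 53 + 0.002Q → Q* = 96.01, P* = 53.192.
For a per-unit tax t: ΔQ = t/0.802, so DWL = ½·t·(t/0.802) = t²/1.604.
At t = 12: DWL = 89.776. At t = 27: DWL = 454.489.
Increase = 454.489 − 89.776 = 364.71.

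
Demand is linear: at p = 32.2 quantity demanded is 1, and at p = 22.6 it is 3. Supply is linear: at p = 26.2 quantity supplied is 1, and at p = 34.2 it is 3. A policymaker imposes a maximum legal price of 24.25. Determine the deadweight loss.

6.02

Demand slope = (22.6 − 32.2)/(3 − 1) = −4.8, so p = 37 − 4.8q.
Supply slope = (34.2 − 26.2)/(3 − 1) = 4, so p = 22.2 + 4q.
Competitive equilibrium: 37 − 4.8q = 22.2 + 4q → q* = 1.6818, p* = 28.9273.
At the ceiling p = 24.25, quantity supplied = (24.25 − 22.2)/4 = 0.5125.
Willingness to pay at q' = 0.5125: 37 − 4.8·0.5125 = 34.54.
Δq = 1.6818 − 0.5125 = 1.1693; wedge = 34.54 − 24.25 = 10.29.
Welfare loss = ½ × 1.1693 × 10.29 = 6.02.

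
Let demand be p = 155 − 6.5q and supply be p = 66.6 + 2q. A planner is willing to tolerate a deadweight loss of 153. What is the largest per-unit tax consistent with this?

Competitive equilibrium: 155 − 6.5q = 66.6 + 2q → q* = 10.4, p* = 87.4.
A tax t gives Δq = t/8.5 and wedge t, so DWL = t²/17.
t²/17 = 153 → t² = 2601 → t = 51.

51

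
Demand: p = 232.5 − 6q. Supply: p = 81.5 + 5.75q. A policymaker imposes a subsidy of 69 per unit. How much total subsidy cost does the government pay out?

1291.91

Competitive equilibrium: 232.5 − 6q = 81.5 + 5.75q → q* = 12.8511, p* = 155.3936.
The subsidy lowers effective supply by 69: p = 12.5 + 5.75q.
New quantity: 232.5 − 6q = 12.5 + 5.75q → q' = 18.7234.
Total subsidy cost = 69 × 18.7234 = 1291.91.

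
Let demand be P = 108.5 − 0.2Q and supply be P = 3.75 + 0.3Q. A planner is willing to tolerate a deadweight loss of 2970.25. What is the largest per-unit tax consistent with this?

Competitive equilibrium: 108.5 − 0.2Q = 3.75 + 0.3Q → Q* = 209.5, P* = 66.6.
A tax t gives ΔQ = t/0.5 and wedge t, so DWL = t²/1.
t²/1 = 2970.25 → t² = 2970.25 → t = 54.5.

54.5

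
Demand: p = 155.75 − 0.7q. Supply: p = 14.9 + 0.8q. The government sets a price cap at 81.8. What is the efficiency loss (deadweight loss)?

Competitive equilibrium: 155.75 − 0.7q = 14.9 + 0.8q → q* = 93.9, p* = 90.02.
At the ceiling p = 81.8, quantity supplied = (81.8 − 14.9)/0.8 = 83.625.
Willingness to pay at q' = 83.625: 155.75 − 0.7·83.625 = 97.2125.
Δq = 93.9 − 83.625 = 10.275; wedge = 97.2125 − 81.8 = 15.4125.
Welfare loss = ½ × 10.275 × 15.4125 = 79.18.

79.18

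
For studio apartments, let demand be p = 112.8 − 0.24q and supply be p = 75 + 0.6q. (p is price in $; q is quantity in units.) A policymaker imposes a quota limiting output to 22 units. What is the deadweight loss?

Competitive equilibrium: 112.8 − 0.24q = 75 + 0.6q → q* = 45, p* = 102.
At q = 22: demand price = 112.8 − 0.24·22 = 107.52; supply price = 75 + 0.6·22 = 88.2.
Δq = 45 − 22 = 23; wedge = 107.52 − 88.2 = 19.32.
Deadweight loss = ½ × 23 × 19.32 = $222.18.

$222.18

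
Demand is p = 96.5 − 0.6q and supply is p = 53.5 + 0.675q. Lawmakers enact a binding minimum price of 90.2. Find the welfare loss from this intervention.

Competitive equilibrium: 96.5 − 0.6q = 53.5 + 0.675q → q* = 33.7255, p* = 76.2647.
At the floor p = 90.2, quantity demanded = (96.5 − 90.2)/0.6 = 10.5.
Sellers' marginal cost at q' = 10.5: 53.5 + 0.675·10.5 = 60.5875.
Δq = 33.7255 − 10.5 = 23.2255; wedge = 90.2 − 60.5875 = 29.6125.
Welfare loss = ½ × 23.2255 × 29.6125 = 343.88.

343.88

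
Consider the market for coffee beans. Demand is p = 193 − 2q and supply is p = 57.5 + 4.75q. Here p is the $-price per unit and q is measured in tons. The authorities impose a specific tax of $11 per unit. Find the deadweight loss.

$8.96

Competitive equilibrium: 193 − 2q = 57.5 + 4.75q → q* = 20.0741, p* = 152.8519.
With the tax, the buyer price exceeds the seller price by 11: (193 − 2q) − (57.5 + 4.75q) = 11 → q' = 18.4444.
Δq = 20.0741 − 18.4444 = 1.6297; the wedge equals the tax, 11.
The triangle = ½ × 1.6297 × 11 = $8.96.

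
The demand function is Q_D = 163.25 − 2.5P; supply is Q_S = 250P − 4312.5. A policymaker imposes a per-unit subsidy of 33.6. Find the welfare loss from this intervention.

1397.23

In inverse form: demand P = 65.3 − 0.4Q, supply P = 17.25 + 0.004Q.
Competitive equilibrium: 65.3 − 0.4Q = 17.25 + 0.004Q → Q* = 118.9356, P* = 17.7257.
The subsidy lowers effective supply by 33.6: P = 0.004Q − 16.35.
New quantity: 65.3 − 0.4Q = 0.004Q − 16.35 → Q' = 202.104.
Overproduction ΔQ = 202.104 − 118.9356 = 83.1684; wedge = subsidy = 33.6.
DWL = ½ × 83.1684 × 33.6 = 1397.23.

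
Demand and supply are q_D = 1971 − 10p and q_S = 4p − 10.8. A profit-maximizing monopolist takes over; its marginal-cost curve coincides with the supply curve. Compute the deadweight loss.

In inverse form: demand p = 197.1 − 0.1q, supply p = 2.7 + 0.25q.
Competitive equilibrium: 197.1 − 0.1q = 2.7 + 0.25q → q* = 555.4286, p* = 141.5571.
Marginal revenue: MR = 197.1 − 0.2q. Set MR = MC: 197.1 − 0.2q = 2.7 + 0.25q → q_m = 432.
Price p_m = 197.1 − 0.1·432 = 153.9; MC(q_m) = 2.7 + 0.25·432 = 110.7.
Competitive q* = 555.4286, so Δq = 123.4286; wedge = 153.9 − 110.7 = 43.2.
The triangle = ½ × 123.4286 × 43.2 = 2666.06.

2666.06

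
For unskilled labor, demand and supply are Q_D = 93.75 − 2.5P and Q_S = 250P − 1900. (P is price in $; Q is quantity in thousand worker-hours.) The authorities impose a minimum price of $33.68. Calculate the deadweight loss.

In inverse form: demand P = 37.5 − 0.4Q, supply P = 7.6 + 0.004Q.
Competitive equilibrium: 37.5 − 0.4Q = 7.6 + 0.004Q → Q* = 74.0099, P* = 7.896.
At the floor P = 33.68, quantity demanded = (37.5 − 33.68)/0.4 = 9.55.
Sellers' marginal cost at Q' = 9.55: 7.6 + 0.004·9.55 = 7.6382.
ΔQ = 74.0099 − 9.55 = 64.4599; wedge = 33.68 − 7.6382 = 26.0418.
Welfare loss = ½ × 64.4599 × 26.0418 = $839.33 thousand.

$839.33 thousand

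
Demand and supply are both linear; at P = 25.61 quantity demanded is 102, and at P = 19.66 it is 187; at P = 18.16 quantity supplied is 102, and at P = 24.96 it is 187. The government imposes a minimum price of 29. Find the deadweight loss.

721.70

Demand slope = (19.66 − 25.61)/(187 − 102) = −0.07, so P = 32.75 − 0.07Q.
Supply slope = (24.96 − 18.16)/(187 − 102) = 0.08, so P = 10 + 0.08Q.
Competitive equilibrium: 32.75 − 0.07Q = 10 + 0.08Q → Q* = 151.6667, P* = 22.1333.
At the floor P = 29, quantity demanded = (32.75 − 29)/0.07 = 53.5714.
Sellers' marginal cost at Q' = 53.5714: 10 + 0.08·53.5714 = 14.2857.
ΔQ = 151.6667 − 53.5714 = 98.0953; wedge = 29 − 14.2857 = 14.7143.
The triangle = ½ × 98.0953 × 14.7143 = 721.70.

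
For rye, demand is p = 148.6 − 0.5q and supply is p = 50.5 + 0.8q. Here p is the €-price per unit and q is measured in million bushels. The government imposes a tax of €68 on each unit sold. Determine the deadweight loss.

Competitive equilibrium: 148.6 − 0.5q = 50.5 + 0.8q → q* = 75.4615, p* = 110.8692.
With the tax, the buyer price exceeds the seller price by 68: (148.6 − 0.5q) − (50.5 + 0.8q) = 68 → q' = 23.1538.
Δq = 75.4615 − 23.1538 = 52.3077; the wedge equals the tax, 68.
The triangle = ½ × 52.3077 × 68 = €1778.46 million.

€1778.46 million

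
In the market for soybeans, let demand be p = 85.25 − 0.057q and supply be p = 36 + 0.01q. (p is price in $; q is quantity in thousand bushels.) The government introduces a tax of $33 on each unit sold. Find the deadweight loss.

Competitive equilibrium: 85.25 − 0.057q = 36 + 0.01q → q* = 735.0746, p* = 43.3507.
With the tax, the buyer price exceeds the seller price by 33: (85.25 − 0.057q) − (36 + 0.01q) = 33 → q' = 242.5373.
Δq = 735.0746 − 242.5373 = 492.5373; the wedge equals the tax, 33.
Welfare loss = ½ × 492.5373 × 33 = $8126.87 thousand.

$8126.87 thousand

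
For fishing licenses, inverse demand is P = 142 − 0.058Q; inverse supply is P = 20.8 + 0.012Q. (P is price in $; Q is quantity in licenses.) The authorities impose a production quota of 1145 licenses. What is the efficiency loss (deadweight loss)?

$12036.45

Competitive equilibrium: 142 − 0.058Q = 20.8 + 0.012Q → Q* = 1731.4286, P* = 41.5771.
At Q = 1145: demand price = 142 − 0.058·1145 = 75.59; supply price = 20.8 + 0.012·1145 = 34.54.
ΔQ = 1731.4286 − 1145 = 586.4286; wedge = 75.59 − 34.54 = 41.05.
Deadweight loss = ½ × 586.4286 × 41.05 = $12036.45.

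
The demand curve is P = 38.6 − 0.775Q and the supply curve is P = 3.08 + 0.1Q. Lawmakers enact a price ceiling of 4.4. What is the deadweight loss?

Competitive equilibrium: 38.6 − 0.775Q = 3.08 + 0.1Q → Q* = 40.5943, P* = 7.1394.
At the ceiling P = 4.4, quantity supplied = (4.4 − 3.08)/0.1 = 13.2.
Willingness to pay at Q' = 13.2: 38.6 − 0.775·13.2 = 28.37.
ΔQ = 40.5943 − 13.2 = 27.3943; wedge = 28.37 − 4.4 = 23.97.
DWL = ½ × 27.3943 × 23.97 = 328.32.

328.32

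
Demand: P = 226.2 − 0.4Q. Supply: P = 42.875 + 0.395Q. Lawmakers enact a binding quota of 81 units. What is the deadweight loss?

Competitive equilibrium: 226.2 − 0.4Q = 42.875 + 0.395Q → Q* = 230.59748, P* = 133.96101.
At Q = 81: demand price = 226.2 − 0.4·81 = 193.8; supply price = 42.875 + 0.395·81 = 74.87.
ΔQ = 230.59748 − 81 = 149.59748; wedge = 193.8 − 74.87 = 118.93.
Welfare loss = ½ × 149.59748 × 118.93 = 8895.81.

8895.81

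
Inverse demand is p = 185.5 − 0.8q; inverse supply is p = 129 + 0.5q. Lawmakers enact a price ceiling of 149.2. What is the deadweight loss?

Competitive equilibrium: 185.5 − 0.8q = 129 + 0.5q → q* = 43.4615, p* = 150.7308.
At the ceiling p = 149.2, quantity supplied = (149.2 − 129)/0.5 = 40.4.
Willingness to pay at q' = 40.4: 185.5 − 0.8·40.4 = 153.18.
Δq = 43.4615 − 40.4 = 3.0615; wedge = 153.18 − 149.2 = 3.98.
Deadweight loss = ½ × 3.0615 × 3.98 = 6.09.

6.09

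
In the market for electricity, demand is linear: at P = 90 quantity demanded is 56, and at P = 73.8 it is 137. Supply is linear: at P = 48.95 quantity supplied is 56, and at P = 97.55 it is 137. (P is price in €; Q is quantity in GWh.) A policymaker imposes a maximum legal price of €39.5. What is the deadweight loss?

Demand slope = (73.8 − 90)/(137 − 56) = −0.2, so P = 101.2 − 0.2Q.
Supply slope = (97.55 − 48.95)/(137 − 56) = 0.6, so P = 15.35 + 0.6Q.
Competitive equilibrium: 101.2 − 0.2Q = 15.35 + 0.6Q → Q* = 107.3125, P* = 79.7375.
At the ceiling P = 39.5, quantity supplied = (39.5 − 15.35)/0.6 = 40.25.
Willingness to pay at Q' = 40.25: 101.2 − 0.2·40.25 = 93.15.
ΔQ = 107.3125 − 40.25 = 67.0625; wedge = 93.15 − 39.5 = 53.65.
Welfare loss = ½ × 67.0625 × 53.65 = €1798.95.

€1798.95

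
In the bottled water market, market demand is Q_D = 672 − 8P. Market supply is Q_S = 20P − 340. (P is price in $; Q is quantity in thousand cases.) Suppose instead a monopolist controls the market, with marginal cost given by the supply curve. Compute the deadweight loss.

In inverse form: demand P = 84 − 0.125Q, supply P = 17 + 0.05Q.
Competitive equilibrium: 84 − 0.125Q = 17 + 0.05Q → Q* = 382.85714, P* = 36.14286.
Marginal revenue: MR = 84 − 0.25Q. Set MR = MC: 84 − 0.25Q = 17 + 0.05Q → Q_m = 223.33333.
Price P_m = 84 − 0.125·223.33333 = 56.08333; MC(Q_m) = 17 + 0.05·223.33333 = 28.16667.
Competitive Q* = 382.85714, so ΔQ = 159.52381; wedge = 56.08333 − 28.16667 = 27.91666.
The triangle = ½ × 159.52381 × 27.91666 = $2226.69 thousand.

$2226.69 thousand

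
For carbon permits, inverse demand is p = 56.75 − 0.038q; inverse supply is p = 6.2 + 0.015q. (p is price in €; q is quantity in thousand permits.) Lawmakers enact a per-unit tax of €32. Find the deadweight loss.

€9660.38 thousand

Competitive equilibrium: 56.75 − 0.038q = 6.2 + 0.015q → q* = 953.7736, p* = 20.5066.
With the tax, the buyer price exceeds the seller price by 32: (56.75 − 0.038q) − (6.2 + 0.015q) = 32 → q' = 350.
Δq = 953.7736 − 350 = 603.7736; the wedge equals the tax, 32.
Welfare loss = ½ × 603.7736 × 32 = €9660.38 thousand.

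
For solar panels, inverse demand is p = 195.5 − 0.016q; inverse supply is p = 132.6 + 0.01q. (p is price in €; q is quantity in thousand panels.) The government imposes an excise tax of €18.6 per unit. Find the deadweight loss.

Competitive equilibrium: 195.5 − 0.016q = 132.6 + 0.01q → q* = 2419.2308, p* = 156.7923.
With the tax, the buyer price exceeds the seller price by 18.6: (195.5 − 0.016q) − (132.6 + 0.01q) = 18.6 → q' = 1703.8462.
Δq = 2419.2308 − 1703.8462 = 715.3846; the wedge equals the tax, 18.6.
Welfare loss = ½ × 715.3846 × 18.6 = €6653.08 thousand.

€6653.08 thousand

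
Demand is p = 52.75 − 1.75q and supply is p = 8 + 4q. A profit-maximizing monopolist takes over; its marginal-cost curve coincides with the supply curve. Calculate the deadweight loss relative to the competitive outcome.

9.48

Competitive equilibrium: 52.75 − 1.75q = 8 + 4q → q* = 7.7826, p* = 39.1304.
Marginal revenue: MR = 52.75 − 3.5q. Set MR = MC: 52.75 − 3.5q = 8 + 4q → q_m = 5.9667.
Price p_m = 52.75 − 1.75·5.9667 = 42.3083; MC(q_m) = 8 + 4·5.9667 = 31.8668.
Competitive q* = 7.7826, so Δq = 1.8159; wedge = 42.3083 − 31.8668 = 10.4415.
The triangle = ½ × 1.8159 × 10.4415 = 9.48.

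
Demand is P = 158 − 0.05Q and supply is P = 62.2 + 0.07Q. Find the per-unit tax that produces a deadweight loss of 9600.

Competitive equilibrium: 158 − 0.05Q = 62.2 + 0.07Q → Q* = 798.3333, P* = 118.0833.
A tax t gives ΔQ = t/0.12 and wedge t, so DWL = t²/0.24.
t²/0.24 = 9600 → t² = 2304 → t = 48.

48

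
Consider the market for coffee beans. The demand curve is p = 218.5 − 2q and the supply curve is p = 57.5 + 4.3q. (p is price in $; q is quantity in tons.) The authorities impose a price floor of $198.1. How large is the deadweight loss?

$742.75

Competitive equilibrium: 218.5 − 2q = 57.5 + 4.3q → q* = 25.5556, p* = 167.3889.
At the floor p = 198.1, quantity demanded = (218.5 − 198.1)/2 = 10.2.
Sellers' marginal cost at q' = 10.2: 57.5 + 4.3·10.2 = 101.36.
Δq = 25.5556 − 10.2 = 15.3556; wedge = 198.1 − 101.36 = 96.74.
Welfare loss = ½ × 15.3556 × 96.74 = $742.75.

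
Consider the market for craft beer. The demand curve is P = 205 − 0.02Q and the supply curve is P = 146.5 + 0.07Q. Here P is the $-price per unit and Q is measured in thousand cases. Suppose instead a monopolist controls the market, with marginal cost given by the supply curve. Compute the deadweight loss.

Competitive equilibrium: 205 − 0.02Q = 146.5 + 0.07Q → Q* = 650, P* = 192.
Marginal revenue: MR = 205 − 0.04Q. Set MR = MC: 205 − 0.04Q = 146.5 + 0.07Q → Q_m = 531.8182.
Price P_m = 205 − 0.02·531.8182 = 194.3636; MC(Q_m) = 146.5 + 0.07·531.8182 = 183.7273.
Competitive Q* = 650, so ΔQ = 118.1818; wedge = 194.3636 − 183.7273 = 10.6363.
DWL = ½ × 118.1818 × 10.6363 = $628.51 thousand.

$628.51 thousand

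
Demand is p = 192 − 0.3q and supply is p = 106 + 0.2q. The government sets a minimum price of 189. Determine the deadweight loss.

6561

Competitive equilibrium: 192 − 0.3q = 106 + 0.2q → q* = 172, p* = 140.4.
At the floor p = 189, quantity demanded = (192 − 189)/0.3 = 10.
Sellers' marginal cost at q' = 10: 106 + 0.2·10 = 108.
Δq = 172 − 10 = 162; wedge = 189 − 108 = 81.
Welfare loss = ½ × 162 × 81 = 6561.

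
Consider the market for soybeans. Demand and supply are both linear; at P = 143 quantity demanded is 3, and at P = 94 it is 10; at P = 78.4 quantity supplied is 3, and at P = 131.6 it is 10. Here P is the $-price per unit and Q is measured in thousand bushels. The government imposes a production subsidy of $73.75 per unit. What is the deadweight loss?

Demand slope = (94 − 143)/(10 − 3) = −7, so P = 164 − 7Q.
Supply slope = (131.6 − 78.4)/(10 − 3) = 7.6, so P = 55.6 + 7.6Q.
Competitive equilibrium: 164 − 7Q = 55.6 + 7.6Q → Q* = 7.4247, P* = 112.0274.
The subsidy lowers effective supply by 73.75: P = 7.6Q − 18.15.
New quantity: 164 − 7Q = 7.6Q − 18.15 → Q' = 12.476.
Overproduction ΔQ = 12.476 − 7.4247 = 5.0513; wedge = subsidy = 73.75.
Deadweight loss = ½ × 5.0513 × 73.75 = $186.27 thousand.

$186.27 thousand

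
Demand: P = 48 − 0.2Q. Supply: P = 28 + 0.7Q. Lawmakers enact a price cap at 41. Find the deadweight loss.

Competitive equilibrium: 48 − 0.2Q = 28 + 0.7Q → Q* = 22.2222, P* = 43.5556.
At the ceiling P = 41, quantity supplied = (41 − 28)/0.7 = 18.5714.
Willingness to pay at Q' = 18.5714: 48 − 0.2·18.5714 = 44.2857.
ΔQ = 22.2222 − 18.5714 = 3.6508; wedge = 44.2857 − 41 = 3.2857.
The triangle = ½ × 3.6508 × 3.2857 = 6.

6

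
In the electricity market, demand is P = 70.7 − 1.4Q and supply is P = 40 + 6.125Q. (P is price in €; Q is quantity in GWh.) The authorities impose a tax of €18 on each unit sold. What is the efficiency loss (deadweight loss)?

Competitive equilibrium: 70.7 − 1.4Q = 40 + 6.125Q → Q* = 4.0797, P* = 64.9884.
With the tax, the buyer price exceeds the seller price by 18: (70.7 − 1.4Q) − (40 + 6.125Q) = 18 → Q' = 1.6877.
ΔQ = 4.0797 − 1.6877 = 2.392; the wedge equals the tax, 18.
Welfare loss = ½ × 2.392 × 18 = €21.53.

€21.53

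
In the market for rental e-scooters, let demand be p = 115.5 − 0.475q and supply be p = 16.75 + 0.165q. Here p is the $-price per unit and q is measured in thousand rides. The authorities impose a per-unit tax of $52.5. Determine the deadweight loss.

Competitive equilibrium: 115.5 − 0.475q = 16.75 + 0.165q → q* = 154.2969, p* = 42.209.
With the tax, the buyer price exceeds the seller price by 52.5: (115.5 − 0.475q) − (16.75 + 0.165q) = 52.5 → q' = 72.2656.
Δq = 154.2969 − 72.2656 = 82.0313; the wedge equals the tax, 52.5.
Deadweight loss = ½ × 82.0313 × 52.5 = $2153.32 thousand.

$2153.32 thousand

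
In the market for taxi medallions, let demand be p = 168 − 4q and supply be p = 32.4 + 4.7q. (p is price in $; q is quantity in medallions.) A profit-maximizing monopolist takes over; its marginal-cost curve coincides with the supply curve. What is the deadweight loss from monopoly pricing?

Competitive equilibrium: 168 − 4q = 32.4 + 4.7q → q* = 15.5862, p* = 105.6552.
Marginal revenue: MR = 168 − 8q. Set MR = MC: 168 − 8q = 32.4 + 4.7q → q_m = 10.6772.
Price p_m = 168 − 4·10.6772 = 125.2912; MC(q_m) = 32.4 + 4.7·10.6772 = 82.5828.
Competitive q* = 15.5862, so Δq = 4.909; wedge = 125.2912 − 82.5828 = 42.7084.
The triangle = ½ × 4.909 × 42.7084 = $104.83.

$104.83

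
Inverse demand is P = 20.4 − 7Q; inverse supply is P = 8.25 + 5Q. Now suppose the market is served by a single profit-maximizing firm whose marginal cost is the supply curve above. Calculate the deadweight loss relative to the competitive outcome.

0.83

Competitive equilibrium: 20.4 − 7Q = 8.25 + 5Q → Q* = 1.0125, P* = 13.3125.
Marginal revenue: MR = 20.4 − 14Q. Set MR = MC: 20.4 − 14Q = 8.25 + 5Q → Q_m = 0.6395.
Price P_m = 20.4 − 7·0.6395 = 15.9235; MC(Q_m) = 8.25 + 5·0.6395 = 11.4475.
Competitive Q* = 1.0125, so ΔQ = 0.373; wedge = 15.9235 − 11.4475 = 4.476.
DWL = ½ × 0.373 × 4.476 = 0.83.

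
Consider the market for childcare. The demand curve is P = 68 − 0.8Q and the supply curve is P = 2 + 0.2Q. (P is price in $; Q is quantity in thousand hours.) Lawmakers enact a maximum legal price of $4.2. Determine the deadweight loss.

$1512.50 thousand

Competitive equilibrium: 68 − 0.8Q = 2 + 0.2Q → Q* = 66, P* = 15.2.
At the ceiling P = 4.2, quantity supplied = (4.2 − 2)/0.2 = 11.
Willingness to pay at Q' = 11: 68 − 0.8·11 = 59.2.
ΔQ = 66 − 11 = 55; wedge = 59.2 − 4.2 = 55.
DWL = ½ × 55 × 55 = $1512.50 thousand.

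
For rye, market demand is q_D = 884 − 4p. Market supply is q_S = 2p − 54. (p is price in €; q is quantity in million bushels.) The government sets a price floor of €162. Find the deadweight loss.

€192.67 million

In inverse form: demand p = 221 − 0.25q, supply p = 27 + 0.5q.
Competitive equilibrium: 221 − 0.25q = 27 + 0.5q → q* = 258.6667, p* = 156.3333.
At the floor p = 162, quantity demanded = (221 − 162)/0.25 = 236.
Sellers' marginal cost at q' = 236: 27 + 0.5·236 = 145.
Δq = 258.6667 − 236 = 22.6667; wedge = 162 − 145 = 17.
The triangle = ½ × 22.6667 × 17 = €192.67 million.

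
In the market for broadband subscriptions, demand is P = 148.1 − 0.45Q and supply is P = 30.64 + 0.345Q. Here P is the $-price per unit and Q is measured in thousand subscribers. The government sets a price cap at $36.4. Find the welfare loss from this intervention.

Competitive equilibrium: 148.1 − 0.45Q = 30.64 + 0.345Q → Q* = 147.7484, P* = 81.6132.
At the ceiling P = 36.4, quantity supplied = (36.4 − 30.64)/0.345 = 16.6957.
Willingness to pay at Q' = 16.6957: 148.1 − 0.45·16.6957 = 140.5869.
ΔQ = 147.7484 − 16.6957 = 131.0527; wedge = 140.5869 − 36.4 = 104.1869.
The triangle = ½ × 131.0527 × 104.1869 = $6826.99 thousand.

$6826.99 thousand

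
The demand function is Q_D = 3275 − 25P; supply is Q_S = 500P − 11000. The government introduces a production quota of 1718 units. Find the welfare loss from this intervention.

16160.48

In inverse form: demand P = 131 − 0.04Q, supply P = 22 + 0.002Q.
Competitive equilibrium: 131 − 0.04Q = 22 + 0.002Q → Q* = 2595.2381, P* = 27.1905.
At Q = 1718: demand price = 131 − 0.04·1718 = 62.28; supply price = 22 + 0.002·1718 = 25.436.
ΔQ = 2595.2381 − 1718 = 877.2381; wedge = 62.28 − 25.436 = 36.844.
DWL = ½ × 877.2381 × 36.844 = 16160.48.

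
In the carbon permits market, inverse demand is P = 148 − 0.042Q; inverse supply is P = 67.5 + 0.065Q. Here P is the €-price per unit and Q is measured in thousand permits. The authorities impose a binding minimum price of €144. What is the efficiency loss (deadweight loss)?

Competitive equilibrium: 148 − 0.042Q = 67.5 + 0.065Q → Q* = 752.336449, P* = 116.401869.
At the floor P = 144, quantity demanded = (148 − 144)/0.042 = 95.238095.
Sellers' marginal cost at Q' = 95.238095: 67.5 + 0.065·95.238095 = 73.690476.
ΔQ = 752.336449 − 95.238095 = 657.098354; wedge = 144 − 73.690476 = 70.309524.
Welfare loss = ½ × 657.098354 × 70.309524 = €23100.14 thousand.

€23100.14 thousand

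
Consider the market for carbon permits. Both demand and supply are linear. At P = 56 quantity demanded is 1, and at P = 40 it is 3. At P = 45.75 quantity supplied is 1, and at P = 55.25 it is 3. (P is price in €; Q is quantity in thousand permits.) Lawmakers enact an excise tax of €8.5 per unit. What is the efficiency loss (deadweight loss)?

€2.83 thousand

Demand slope = (40 − 56)/(3 − 1) = −8, so P = 64 − 8Q.
Supply slope = (55.25 − 45.75)/(3 − 1) = 4.75, so P = 41 + 4.75Q.
Competitive equilibrium: 64 − 8Q = 41 + 4.75Q → Q* = 1.8039, P* = 49.5686.
With the tax, the buyer price exceeds the seller price by 8.5: (64 − 8Q) − (41 + 4.75Q) = 8.5 → Q' = 1.1373.
ΔQ = 1.8039 − 1.1373 = 0.6666; the wedge equals the tax, 8.5.
DWL = ½ × 0.6666 × 8.5 = €2.83 thousand.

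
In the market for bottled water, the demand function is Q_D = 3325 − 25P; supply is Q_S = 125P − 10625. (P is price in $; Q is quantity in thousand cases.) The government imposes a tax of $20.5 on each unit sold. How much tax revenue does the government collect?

In inverse form: demand P = 133 − 0.04Q, supply P = 85 + 0.008Q.
Competitive equilibrium: 133 − 0.04Q = 85 + 0.008Q → Q* = 1000, P* = 93.
With the tax, the buyer price exceeds the seller price by 20.5: (133 − 0.04Q) − (85 + 0.008Q) = 20.5 → Q' = 572.9167.
Tax revenue = 20.5 × 572.9167 = $11744.79 thousand.

$11744.79 thousand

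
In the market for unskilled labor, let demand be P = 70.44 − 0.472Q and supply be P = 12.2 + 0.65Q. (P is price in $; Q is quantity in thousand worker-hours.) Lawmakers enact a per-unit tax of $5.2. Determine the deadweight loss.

$12.05 thousand

Competitive equilibrium: 70.44 − 0.472Q = 12.2 + 0.65Q → Q* = 51.9073, P* = 45.9398.
With the tax, the buyer price exceeds the seller price by 5.2: (70.44 − 0.472Q) − (12.2 + 0.65Q) = 5.2 → Q' = 47.2727.
ΔQ = 51.9073 − 47.2727 = 4.6346; the wedge equals the tax, 5.2.
DWL = ½ × 4.6346 × 5.2 = $12.05 thousand.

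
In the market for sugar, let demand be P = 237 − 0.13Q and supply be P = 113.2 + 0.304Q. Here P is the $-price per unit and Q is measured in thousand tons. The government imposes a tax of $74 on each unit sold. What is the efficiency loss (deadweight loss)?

$6308.76 thousand

Competitive equilibrium: 237 − 0.13Q = 113.2 + 0.304Q → Q* = 285.2535, P* = 199.9171.
With the tax, the buyer price exceeds the seller price by 74: (237 − 0.13Q) − (113.2 + 0.304Q) = 74 → Q' = 114.7465.
ΔQ = 285.2535 − 114.7465 = 170.507; the wedge equals the tax, 74.
Deadweight loss = ½ × 170.507 × 74 = $6308.76 thousand.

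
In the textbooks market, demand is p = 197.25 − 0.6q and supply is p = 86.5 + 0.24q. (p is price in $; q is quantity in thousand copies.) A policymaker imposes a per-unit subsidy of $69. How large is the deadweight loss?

Competitive equilibrium: 197.25 − 0.6q = 86.5 + 0.24q → q* = 131.8452, p* = 118.1429.
The subsidy lowers effective supply by 69: p = 17.5 + 0.24q.
New quantity: 197.25 − 0.6q = 17.5 + 0.24q → q' = 213.9881.
Overproduction Δq = 213.9881 − 131.8452 = 82.1429; wedge = subsidy = 69.
DWL = ½ × 82.1429 × 69 = $2833.93 thousand.

$2833.93 thousand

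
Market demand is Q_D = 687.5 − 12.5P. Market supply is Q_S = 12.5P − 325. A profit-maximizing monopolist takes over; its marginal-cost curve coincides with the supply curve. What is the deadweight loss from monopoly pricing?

In inverse form: demand P = 55 − 0.08Q, supply P = 26 + 0.08Q.
Competitive equilibrium: 55 − 0.08Q = 26 + 0.08Q → Q* = 181.25, P* = 40.5.
Marginal revenue: MR = 55 − 0.16Q. Set MR = MC: 55 − 0.16Q = 26 + 0.08Q → Q_m = 120.8333.
Price P_m = 55 − 0.08·120.8333 = 45.3333; MC(Q_m) = 26 + 0.08·120.8333 = 35.6667.
Competitive Q* = 181.25, so ΔQ = 60.4167; wedge = 45.3333 − 35.6667 = 9.6666.
Deadweight loss = ½ × 60.4167 × 9.6666 = 292.01.

292.01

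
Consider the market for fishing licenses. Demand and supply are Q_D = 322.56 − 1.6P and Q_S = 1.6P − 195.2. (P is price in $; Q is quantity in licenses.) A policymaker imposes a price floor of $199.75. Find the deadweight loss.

In inverse form: demand P = 201.6 − 0.625Q, supply P = 122 + 0.625Q.
Competitive equilibrium: 201.6 − 0.625Q = 122 + 0.625Q → Q* = 63.68, P* = 161.8.
At the floor P = 199.75, quantity demanded = (201.6 − 199.75)/0.625 = 2.96.
Sellers' marginal cost at Q' = 2.96: 122 + 0.625·2.96 = 123.85.
ΔQ = 63.68 − 2.96 = 60.72; wedge = 199.75 − 123.85 = 75.9.
Deadweight loss = ½ × 60.72 × 75.9 = $2304.324.

$2304.324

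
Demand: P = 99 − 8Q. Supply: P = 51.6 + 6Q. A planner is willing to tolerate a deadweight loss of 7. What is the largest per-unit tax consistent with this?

Competitive equilibrium: 99 − 8Q = 51.6 + 6Q → Q* = 3.3857, P* = 71.9143.
A tax t gives ΔQ = t/14 and wedge t, so DWL = t²/28.
t²/28 = 7 → t² = 196 → t = 14.

14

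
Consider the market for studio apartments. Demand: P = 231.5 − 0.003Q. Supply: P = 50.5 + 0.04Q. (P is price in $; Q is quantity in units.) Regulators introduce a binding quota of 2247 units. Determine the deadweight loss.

Competitive equilibrium: 231.5 − 0.003Q = 50.5 + 0.04Q → Q* = 4209.3023, P* = 218.8721.
At Q = 2247: demand price = 231.5 − 0.003·2247 = 224.759; supply price = 50.5 + 0.04·2247 = 140.38.
ΔQ = 4209.3023 − 2247 = 1962.3023; wedge = 224.759 − 140.38 = 84.379.
DWL = ½ × 1962.3023 × 84.379 = $82788.55.

$82788.55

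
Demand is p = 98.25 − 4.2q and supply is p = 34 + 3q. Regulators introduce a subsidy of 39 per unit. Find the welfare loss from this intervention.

Competitive equilibrium: 98.25 − 4.2q = 34 + 3q → q* = 8.92361, p* = 60.77083.
The subsidy lowers effective supply by 39: p = 3q − 5.
New quantity: 98.25 − 4.2q = 3q − 5 → q' = 14.34028.
Overproduction Δq = 14.34028 − 8.92361 = 5.41667; wedge = subsidy = 39.
Deadweight loss = ½ × 5.41667 × 39 = 105.625.

105.625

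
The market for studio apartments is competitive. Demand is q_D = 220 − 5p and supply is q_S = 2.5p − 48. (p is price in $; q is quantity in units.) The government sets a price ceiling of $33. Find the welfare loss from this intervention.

$14.01

In inverse form: demand p = 44 − 0.2q, supply p = 19.2 + 0.4q.
Competitive equilibrium: 44 − 0.2q = 19.2 + 0.4q → q* = 41.3333, p* = 35.7333.
At the ceiling p = 33, quantity supplied = (33 − 19.2)/0.4 = 34.5.
Willingness to pay at q' = 34.5: 44 − 0.2·34.5 = 37.1.
Δq = 41.3333 − 34.5 = 6.8333; wedge = 37.1 − 33 = 4.1.
Deadweight loss = ½ × 6.8333 × 4.1 = $14.01.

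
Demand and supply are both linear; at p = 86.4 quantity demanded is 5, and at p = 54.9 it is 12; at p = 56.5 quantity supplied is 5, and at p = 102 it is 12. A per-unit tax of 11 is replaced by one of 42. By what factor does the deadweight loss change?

Demand slope = (54.9 − 86.4)/(12 − 5) = −4.5, so p = 108.9 − 4.5q.
Supply slope = (102 − 56.5)/(12 − 5) = 6.5, so p = 24 + 6.5q.
Competitive equilibrium: 108.9 − 4.5q = 24 + 6.5q → q* = 7.7182, p* = 74.1682.
For a per-unit tax t: Δq = t/11, so DWL = ½·t·(t/11) = t²/22.
At t = 11: DWL = 5.5. At t = 42: DWL = 80.182.
Ratio = (42/11)² = 14.579.

14.579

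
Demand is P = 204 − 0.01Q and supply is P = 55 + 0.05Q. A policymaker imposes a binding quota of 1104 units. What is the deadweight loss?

Competitive equilibrium: 204 − 0.01Q = 55 + 0.05Q → Q* = 2483.3333, P* = 179.1667.
At Q = 1104: demand price = 204 − 0.01·1104 = 192.96; supply price = 55 + 0.05·1104 = 110.2.
ΔQ = 2483.3333 − 1104 = 1379.3333; wedge = 192.96 − 110.2 = 82.76.
DWL = ½ × 1379.3333 × 82.76 = 57076.81.

57076.81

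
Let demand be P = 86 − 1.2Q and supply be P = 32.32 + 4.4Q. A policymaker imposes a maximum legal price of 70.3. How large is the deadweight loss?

Competitive equilibrium: 86 − 1.2Q = 32.32 + 4.4Q → Q* = 9.5857, P* = 74.4971.
At the ceiling P = 70.3, quantity supplied = (70.3 − 32.32)/4.4 = 8.6318.
Willingness to pay at Q' = 8.6318: 86 − 1.2·8.6318 = 75.6418.
ΔQ = 9.5857 − 8.6318 = 0.9539; wedge = 75.6418 − 70.3 = 5.3418.
DWL = ½ × 0.9539 × 5.3418 = 2.55.

2.55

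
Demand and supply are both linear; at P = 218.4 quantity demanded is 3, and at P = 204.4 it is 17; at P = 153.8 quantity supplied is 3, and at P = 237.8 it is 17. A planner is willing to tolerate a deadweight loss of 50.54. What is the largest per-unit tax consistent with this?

Demand slope = (204.4 − 218.4)/(17 − 3) = −1, so P = 221.4 − Q.
Supply slope = (237.8 − 153.8)/(17 − 3) = 6, so P = 135.8 + 6Q.
Competitive equilibrium: 221.4 − Q = 135.8 + 6Q → Q* = 12.2286, P* = 209.1714.
A tax t gives ΔQ = t/7 and wedge t, so DWL = t²/14.
t²/14 = 50.54 → t² = 707.56 → t = 26.6.

26.6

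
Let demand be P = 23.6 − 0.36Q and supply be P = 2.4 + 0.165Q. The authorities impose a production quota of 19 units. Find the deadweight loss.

120

Competitive equilibrium: 23.6 − 0.36Q = 2.4 + 0.165Q → Q* = 40.381, P* = 9.0629.
At Q = 19: demand price = 23.6 − 0.36·19 = 16.76; supply price = 2.4 + 0.165·19 = 5.535.
ΔQ = 40.381 − 19 = 21.381; wedge = 16.76 − 5.535 = 11.225.
DWL = ½ × 21.381 × 11.225 = 120.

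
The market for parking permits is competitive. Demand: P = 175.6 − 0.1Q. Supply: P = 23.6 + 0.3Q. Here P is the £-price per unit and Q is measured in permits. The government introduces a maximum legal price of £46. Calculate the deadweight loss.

£18645.69

Competitive equilibrium: 175.6 − 0.1Q = 23.6 + 0.3Q → Q* = 380, P* = 137.6.
At the ceiling P = 46, quantity supplied = (46 − 23.6)/0.3 = 74.66667.
Willingness to pay at Q' = 74.66667: 175.6 − 0.1·74.66667 = 168.13333.
ΔQ = 380 − 74.66667 = 305.33333; wedge = 168.13333 − 46 = 122.13333.
Deadweight loss = ½ × 305.33333 × 122.13333 = £18645.69.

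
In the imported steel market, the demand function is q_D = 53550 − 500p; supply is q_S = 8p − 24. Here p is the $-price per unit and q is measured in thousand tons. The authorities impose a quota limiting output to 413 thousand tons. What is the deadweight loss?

$10502.44 thousand

In inverse form: demand p = 107.1 − 0.002q, supply p = 3 + 0.125q.
Competitive equilibrium: 107.1 − 0.002q = 3 + 0.125q → q* = 819.685, p* = 105.4606.
At q = 413: demand price = 107.1 − 0.002·413 = 106.274; supply price = 3 + 0.125·413 = 54.625.
Δq = 819.685 − 413 = 406.685; wedge = 106.274 − 54.625 = 51.649.
Deadweight loss = ½ × 406.685 × 51.649 = $10502.44 thousand.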